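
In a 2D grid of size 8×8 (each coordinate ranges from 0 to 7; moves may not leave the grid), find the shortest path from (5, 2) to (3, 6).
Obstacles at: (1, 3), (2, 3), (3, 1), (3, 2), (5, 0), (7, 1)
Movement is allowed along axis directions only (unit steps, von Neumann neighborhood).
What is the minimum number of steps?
6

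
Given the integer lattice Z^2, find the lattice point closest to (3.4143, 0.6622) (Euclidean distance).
(3, 1)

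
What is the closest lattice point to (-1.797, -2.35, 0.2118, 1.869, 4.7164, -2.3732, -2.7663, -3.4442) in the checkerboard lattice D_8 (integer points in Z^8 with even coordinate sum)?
(-2, -2, 0, 2, 5, -2, -3, -4)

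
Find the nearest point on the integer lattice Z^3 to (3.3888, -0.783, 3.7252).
(3, -1, 4)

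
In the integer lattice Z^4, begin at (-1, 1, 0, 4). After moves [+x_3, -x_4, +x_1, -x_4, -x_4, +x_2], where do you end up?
(0, 2, 1, 1)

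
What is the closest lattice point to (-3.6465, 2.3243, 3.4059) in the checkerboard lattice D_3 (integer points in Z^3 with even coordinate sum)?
(-4, 2, 4)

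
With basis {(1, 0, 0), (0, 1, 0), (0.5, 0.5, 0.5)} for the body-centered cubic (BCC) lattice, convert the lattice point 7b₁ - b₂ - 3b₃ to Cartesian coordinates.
(5.5, -2.5, -1.5)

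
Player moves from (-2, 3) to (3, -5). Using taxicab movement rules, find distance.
13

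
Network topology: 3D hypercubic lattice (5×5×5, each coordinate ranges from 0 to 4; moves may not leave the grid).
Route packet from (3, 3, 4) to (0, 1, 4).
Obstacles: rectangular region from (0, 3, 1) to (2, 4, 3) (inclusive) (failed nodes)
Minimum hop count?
5
(one shortest path: (3, 3, 4) → (2, 3, 4) → (1, 3, 4) → (0, 3, 4) → (0, 2, 4) → (0, 1, 4))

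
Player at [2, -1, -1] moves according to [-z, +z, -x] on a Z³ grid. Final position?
(1, -1, -1)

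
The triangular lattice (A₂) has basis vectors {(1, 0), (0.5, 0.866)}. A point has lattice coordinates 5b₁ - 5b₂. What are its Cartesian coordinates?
(2.5, -4.33)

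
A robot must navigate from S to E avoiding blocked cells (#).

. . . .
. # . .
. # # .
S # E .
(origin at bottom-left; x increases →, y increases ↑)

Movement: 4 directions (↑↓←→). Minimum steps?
10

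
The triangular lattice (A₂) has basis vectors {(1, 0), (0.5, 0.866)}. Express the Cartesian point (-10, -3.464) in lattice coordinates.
-8b₁ - 4b₂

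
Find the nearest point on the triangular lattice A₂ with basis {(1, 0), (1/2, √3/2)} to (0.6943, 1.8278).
(1, 1.732)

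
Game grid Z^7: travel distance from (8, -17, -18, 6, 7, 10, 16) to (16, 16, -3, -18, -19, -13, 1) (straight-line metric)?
58.1722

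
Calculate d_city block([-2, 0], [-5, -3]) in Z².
6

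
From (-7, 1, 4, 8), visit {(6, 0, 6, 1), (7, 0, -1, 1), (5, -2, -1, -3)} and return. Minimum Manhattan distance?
70
(one optimal route: (-7, 1, 4, 8) → (6, 0, 6, 1) → (7, 0, -1, 1) → (5, -2, -1, -3) → (-7, 1, 4, 8))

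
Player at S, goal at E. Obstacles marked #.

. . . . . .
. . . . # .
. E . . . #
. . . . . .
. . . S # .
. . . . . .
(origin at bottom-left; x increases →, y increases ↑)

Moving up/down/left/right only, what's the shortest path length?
4
(one shortest path: (3, 1) → (2, 1) → (1, 1) → (1, 2) → (1, 3))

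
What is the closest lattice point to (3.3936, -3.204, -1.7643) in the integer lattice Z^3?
(3, -3, -2)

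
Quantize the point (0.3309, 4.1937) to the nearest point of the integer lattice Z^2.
(0, 4)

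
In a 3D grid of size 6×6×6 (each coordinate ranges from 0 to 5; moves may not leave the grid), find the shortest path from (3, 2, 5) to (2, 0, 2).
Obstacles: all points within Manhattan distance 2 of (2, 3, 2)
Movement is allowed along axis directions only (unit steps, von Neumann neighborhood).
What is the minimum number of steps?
6
(one shortest path: (3, 2, 5) → (2, 2, 5) → (2, 1, 5) → (2, 0, 5) → (2, 0, 4) → (2, 0, 3) → (2, 0, 2))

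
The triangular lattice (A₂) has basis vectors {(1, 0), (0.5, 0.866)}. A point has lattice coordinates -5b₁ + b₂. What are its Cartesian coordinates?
(-4.5, 0.866)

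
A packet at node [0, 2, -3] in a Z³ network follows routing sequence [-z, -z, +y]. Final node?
(0, 3, -5)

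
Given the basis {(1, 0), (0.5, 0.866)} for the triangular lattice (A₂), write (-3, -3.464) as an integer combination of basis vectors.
-b₁ - 4b₂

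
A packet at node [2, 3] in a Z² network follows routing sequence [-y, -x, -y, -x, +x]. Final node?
(1, 1)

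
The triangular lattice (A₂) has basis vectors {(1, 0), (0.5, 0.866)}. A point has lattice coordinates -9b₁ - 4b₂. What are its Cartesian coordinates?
(-11, -3.464)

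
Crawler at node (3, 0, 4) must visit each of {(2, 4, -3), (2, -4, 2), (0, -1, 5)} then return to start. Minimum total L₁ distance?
38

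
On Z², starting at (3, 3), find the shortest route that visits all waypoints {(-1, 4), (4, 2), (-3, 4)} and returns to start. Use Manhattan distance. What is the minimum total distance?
18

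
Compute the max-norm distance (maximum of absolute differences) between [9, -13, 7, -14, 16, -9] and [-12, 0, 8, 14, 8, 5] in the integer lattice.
28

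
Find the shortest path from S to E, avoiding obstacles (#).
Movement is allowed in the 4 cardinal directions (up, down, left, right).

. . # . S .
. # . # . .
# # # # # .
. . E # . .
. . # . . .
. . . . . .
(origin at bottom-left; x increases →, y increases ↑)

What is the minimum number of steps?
13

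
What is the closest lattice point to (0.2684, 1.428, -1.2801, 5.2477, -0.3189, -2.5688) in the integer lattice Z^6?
(0, 1, -1, 5, 0, -3)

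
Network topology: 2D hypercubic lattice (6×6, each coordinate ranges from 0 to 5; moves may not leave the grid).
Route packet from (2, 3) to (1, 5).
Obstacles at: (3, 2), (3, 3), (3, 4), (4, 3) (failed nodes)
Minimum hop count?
3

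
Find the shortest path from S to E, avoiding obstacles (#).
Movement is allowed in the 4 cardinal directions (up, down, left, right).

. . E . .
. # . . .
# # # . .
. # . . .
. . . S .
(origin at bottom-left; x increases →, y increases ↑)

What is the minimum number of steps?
5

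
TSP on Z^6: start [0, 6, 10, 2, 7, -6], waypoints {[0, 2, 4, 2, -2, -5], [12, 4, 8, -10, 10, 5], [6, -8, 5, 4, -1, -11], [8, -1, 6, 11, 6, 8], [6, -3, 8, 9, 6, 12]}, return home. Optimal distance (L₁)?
182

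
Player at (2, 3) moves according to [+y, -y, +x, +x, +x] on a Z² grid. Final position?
(5, 3)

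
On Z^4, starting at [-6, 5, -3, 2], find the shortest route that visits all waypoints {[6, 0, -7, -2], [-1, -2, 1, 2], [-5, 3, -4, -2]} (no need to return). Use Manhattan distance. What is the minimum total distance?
46
(one optimal route: (-6, 5, -3, 2) → (-5, 3, -4, -2) → (6, 0, -7, -2) → (-1, -2, 1, 2))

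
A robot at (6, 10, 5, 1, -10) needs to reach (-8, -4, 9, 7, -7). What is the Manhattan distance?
41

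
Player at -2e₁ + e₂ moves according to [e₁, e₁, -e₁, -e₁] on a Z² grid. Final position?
(-2, 1)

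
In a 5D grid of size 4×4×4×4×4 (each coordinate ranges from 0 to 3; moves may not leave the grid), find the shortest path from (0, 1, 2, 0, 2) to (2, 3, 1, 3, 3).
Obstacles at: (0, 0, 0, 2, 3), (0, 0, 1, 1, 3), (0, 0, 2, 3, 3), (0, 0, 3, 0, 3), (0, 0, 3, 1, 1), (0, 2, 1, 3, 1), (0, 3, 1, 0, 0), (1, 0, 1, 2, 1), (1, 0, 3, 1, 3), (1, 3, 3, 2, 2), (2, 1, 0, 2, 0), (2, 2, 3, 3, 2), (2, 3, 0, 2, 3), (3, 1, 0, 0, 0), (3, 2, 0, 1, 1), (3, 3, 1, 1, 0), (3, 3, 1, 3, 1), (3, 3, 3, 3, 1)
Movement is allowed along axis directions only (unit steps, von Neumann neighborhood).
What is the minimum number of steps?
9
(one shortest path: (0, 1, 2, 0, 2) → (1, 1, 2, 0, 2) → (2, 1, 2, 0, 2) → (2, 2, 2, 0, 2) → (2, 3, 2, 0, 2) → (2, 3, 1, 0, 2) → (2, 3, 1, 1, 2) → (2, 3, 1, 2, 2) → (2, 3, 1, 3, 2) → (2, 3, 1, 3, 3))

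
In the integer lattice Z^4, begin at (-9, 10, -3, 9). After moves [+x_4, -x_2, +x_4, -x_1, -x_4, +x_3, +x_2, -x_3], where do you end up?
(-10, 10, -3, 10)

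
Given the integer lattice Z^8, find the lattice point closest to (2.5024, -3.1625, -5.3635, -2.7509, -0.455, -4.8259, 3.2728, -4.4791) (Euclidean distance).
(3, -3, -5, -3, 0, -5, 3, -4)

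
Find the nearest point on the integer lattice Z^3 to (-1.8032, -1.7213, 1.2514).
(-2, -2, 1)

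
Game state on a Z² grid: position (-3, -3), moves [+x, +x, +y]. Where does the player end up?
(-1, -2)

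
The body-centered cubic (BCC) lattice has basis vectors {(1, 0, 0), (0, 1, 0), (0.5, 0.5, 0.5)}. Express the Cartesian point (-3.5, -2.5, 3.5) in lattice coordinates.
-7b₁ - 6b₂ + 7b₃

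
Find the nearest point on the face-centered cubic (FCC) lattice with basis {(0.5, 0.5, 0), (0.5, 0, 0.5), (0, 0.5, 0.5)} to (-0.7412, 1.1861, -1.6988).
(-0.5, 1, -1.5)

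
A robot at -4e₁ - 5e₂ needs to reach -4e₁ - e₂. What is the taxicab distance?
4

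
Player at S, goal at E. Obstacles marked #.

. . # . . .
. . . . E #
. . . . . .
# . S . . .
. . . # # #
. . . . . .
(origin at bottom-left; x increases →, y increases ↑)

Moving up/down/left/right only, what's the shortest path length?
4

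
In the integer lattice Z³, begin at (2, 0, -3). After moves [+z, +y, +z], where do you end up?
(2, 1, -1)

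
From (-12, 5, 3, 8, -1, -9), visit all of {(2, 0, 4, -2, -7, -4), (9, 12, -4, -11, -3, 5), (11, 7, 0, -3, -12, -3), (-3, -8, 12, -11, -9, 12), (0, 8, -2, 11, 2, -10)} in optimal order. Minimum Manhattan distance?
195
(one optimal route: (-12, 5, 3, 8, -1, -9) → (0, 8, -2, 11, 2, -10) → (2, 0, 4, -2, -7, -4) → (11, 7, 0, -3, -12, -3) → (9, 12, -4, -11, -3, 5) → (-3, -8, 12, -11, -9, 12))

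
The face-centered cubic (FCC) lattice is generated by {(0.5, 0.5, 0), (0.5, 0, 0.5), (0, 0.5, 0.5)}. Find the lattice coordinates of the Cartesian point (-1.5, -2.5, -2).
-2b₁ - b₂ - 3b₃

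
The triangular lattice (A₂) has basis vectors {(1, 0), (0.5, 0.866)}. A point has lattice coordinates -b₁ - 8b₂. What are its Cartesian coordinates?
(-5, -6.928)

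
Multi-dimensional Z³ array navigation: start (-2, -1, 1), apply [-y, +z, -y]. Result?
(-2, -3, 2)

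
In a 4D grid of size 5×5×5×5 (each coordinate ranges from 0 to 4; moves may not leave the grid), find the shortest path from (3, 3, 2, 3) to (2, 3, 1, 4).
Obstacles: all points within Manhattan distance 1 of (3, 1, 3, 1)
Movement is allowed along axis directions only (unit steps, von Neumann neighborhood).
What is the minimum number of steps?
3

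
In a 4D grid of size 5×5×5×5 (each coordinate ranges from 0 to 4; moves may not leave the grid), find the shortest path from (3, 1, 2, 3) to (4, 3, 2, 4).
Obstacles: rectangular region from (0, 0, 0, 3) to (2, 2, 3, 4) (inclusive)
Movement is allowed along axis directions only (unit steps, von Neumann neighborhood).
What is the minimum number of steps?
4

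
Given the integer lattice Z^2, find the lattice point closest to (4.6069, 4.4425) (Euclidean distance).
(5, 4)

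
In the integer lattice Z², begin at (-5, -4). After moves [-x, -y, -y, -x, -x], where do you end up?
(-8, -6)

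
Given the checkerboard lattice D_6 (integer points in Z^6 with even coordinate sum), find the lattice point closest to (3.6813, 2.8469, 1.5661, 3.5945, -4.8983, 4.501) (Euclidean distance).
(4, 3, 2, 4, -5, 4)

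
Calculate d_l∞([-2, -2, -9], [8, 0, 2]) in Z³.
11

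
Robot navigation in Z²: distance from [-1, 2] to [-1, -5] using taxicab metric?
7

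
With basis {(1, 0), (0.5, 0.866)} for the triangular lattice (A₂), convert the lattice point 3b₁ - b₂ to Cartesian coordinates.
(2.5, -0.866)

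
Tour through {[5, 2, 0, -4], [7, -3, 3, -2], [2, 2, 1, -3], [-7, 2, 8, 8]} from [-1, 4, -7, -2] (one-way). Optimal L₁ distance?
65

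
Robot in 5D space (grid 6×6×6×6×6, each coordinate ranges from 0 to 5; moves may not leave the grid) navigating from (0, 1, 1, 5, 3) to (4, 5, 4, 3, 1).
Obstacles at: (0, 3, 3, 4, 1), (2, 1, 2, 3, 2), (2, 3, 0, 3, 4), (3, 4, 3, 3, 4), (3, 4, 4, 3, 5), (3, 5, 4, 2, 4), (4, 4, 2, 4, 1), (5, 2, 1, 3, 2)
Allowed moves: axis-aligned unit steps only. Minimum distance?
15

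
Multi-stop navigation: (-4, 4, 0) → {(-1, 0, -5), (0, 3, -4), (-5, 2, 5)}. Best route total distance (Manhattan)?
28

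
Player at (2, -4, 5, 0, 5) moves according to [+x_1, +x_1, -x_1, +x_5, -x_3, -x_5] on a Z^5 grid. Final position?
(3, -4, 4, 0, 5)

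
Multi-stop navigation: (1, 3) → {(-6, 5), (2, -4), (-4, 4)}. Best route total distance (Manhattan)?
25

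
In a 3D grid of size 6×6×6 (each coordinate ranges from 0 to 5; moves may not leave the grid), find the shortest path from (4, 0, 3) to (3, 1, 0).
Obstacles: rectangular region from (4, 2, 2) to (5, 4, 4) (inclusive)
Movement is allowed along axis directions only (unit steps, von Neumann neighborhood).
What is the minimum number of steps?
5
(one shortest path: (4, 0, 3) → (3, 0, 3) → (3, 1, 3) → (3, 1, 2) → (3, 1, 1) → (3, 1, 0))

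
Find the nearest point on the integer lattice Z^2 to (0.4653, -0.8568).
(0, -1)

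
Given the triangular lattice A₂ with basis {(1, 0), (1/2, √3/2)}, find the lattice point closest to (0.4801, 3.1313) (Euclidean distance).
(0.5, 2.598)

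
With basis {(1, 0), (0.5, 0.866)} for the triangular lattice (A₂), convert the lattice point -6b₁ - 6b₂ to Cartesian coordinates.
(-9, -5.196)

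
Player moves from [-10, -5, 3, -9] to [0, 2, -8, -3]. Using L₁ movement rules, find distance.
34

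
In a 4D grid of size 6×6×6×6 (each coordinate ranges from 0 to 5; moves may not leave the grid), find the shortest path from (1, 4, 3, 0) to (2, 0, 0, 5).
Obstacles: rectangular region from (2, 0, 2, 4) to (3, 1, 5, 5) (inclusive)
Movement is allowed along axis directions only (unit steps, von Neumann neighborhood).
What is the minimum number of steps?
13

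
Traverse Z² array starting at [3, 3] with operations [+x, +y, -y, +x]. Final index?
(5, 3)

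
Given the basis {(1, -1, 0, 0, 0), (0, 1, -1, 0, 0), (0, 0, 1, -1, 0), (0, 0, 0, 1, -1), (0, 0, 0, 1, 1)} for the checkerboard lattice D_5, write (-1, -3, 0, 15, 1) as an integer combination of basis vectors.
-b₁ - 4b₂ - 4b₃ + 5b₄ + 6b₅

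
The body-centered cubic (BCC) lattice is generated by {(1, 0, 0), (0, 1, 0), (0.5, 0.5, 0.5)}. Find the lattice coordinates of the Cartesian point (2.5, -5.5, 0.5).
2b₁ - 6b₂ + b₃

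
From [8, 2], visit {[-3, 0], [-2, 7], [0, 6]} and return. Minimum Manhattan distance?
36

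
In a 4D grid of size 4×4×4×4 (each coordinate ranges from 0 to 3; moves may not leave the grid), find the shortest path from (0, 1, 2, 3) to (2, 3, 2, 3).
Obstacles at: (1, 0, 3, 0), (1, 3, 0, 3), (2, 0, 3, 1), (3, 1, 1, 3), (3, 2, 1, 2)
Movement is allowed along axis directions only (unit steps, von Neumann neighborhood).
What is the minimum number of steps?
4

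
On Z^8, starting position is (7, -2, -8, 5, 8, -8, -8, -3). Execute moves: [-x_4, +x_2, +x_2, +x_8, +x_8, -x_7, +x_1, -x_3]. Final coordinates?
(8, 0, -9, 4, 8, -8, -9, -1)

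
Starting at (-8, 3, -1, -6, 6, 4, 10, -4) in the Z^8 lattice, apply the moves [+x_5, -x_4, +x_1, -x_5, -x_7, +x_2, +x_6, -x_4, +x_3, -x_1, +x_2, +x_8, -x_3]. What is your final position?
(-8, 5, -1, -8, 6, 5, 9, -3)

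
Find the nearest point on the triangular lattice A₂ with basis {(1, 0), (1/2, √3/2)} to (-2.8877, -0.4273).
(-3, 0)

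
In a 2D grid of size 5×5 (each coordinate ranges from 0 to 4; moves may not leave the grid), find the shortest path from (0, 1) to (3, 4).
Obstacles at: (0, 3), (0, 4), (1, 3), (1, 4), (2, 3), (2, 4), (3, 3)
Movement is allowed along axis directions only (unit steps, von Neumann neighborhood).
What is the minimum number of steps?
8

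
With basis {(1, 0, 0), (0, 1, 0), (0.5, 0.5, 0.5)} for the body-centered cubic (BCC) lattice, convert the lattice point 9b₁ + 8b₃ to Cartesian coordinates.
(13, 4, 4)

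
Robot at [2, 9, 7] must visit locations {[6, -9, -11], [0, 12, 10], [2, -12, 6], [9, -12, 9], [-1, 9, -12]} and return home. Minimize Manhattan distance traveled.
118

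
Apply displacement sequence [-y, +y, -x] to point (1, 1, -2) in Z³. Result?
(0, 1, -2)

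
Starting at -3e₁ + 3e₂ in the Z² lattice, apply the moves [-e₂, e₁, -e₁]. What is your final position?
(-3, 2)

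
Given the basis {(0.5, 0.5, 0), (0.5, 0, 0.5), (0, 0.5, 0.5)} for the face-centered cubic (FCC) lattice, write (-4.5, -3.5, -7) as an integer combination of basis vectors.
-b₁ - 8b₂ - 6b₃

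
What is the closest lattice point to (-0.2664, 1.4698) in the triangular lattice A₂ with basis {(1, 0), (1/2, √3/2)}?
(0, 1.732)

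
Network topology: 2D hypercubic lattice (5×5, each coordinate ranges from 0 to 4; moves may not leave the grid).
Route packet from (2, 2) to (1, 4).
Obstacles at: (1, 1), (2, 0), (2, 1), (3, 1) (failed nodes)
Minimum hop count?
3
(one shortest path: (2, 2) → (1, 2) → (1, 3) → (1, 4))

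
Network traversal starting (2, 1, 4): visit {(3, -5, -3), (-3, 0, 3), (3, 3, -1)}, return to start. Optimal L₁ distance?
42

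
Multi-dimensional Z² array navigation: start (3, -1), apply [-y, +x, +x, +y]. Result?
(5, -1)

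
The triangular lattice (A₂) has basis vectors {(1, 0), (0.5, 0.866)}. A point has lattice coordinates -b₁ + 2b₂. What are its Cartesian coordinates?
(0, 1.732)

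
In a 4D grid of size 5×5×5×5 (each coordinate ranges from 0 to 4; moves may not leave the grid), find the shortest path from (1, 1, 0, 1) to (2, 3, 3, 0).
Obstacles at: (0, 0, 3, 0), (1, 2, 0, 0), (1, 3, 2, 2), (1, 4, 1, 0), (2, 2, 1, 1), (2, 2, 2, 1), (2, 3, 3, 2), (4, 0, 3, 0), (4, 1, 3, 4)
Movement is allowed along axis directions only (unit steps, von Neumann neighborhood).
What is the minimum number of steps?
7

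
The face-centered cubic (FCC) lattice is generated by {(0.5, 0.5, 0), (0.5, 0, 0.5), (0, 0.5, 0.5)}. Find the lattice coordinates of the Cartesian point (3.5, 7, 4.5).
6b₁ + b₂ + 8b₃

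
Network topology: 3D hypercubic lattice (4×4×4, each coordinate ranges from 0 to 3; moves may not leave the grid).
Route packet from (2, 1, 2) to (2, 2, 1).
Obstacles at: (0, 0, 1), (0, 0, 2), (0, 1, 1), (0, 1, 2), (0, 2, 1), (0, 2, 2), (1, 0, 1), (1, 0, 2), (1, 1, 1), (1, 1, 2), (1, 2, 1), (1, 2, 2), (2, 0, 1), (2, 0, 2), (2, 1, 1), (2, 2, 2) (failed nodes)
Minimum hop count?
4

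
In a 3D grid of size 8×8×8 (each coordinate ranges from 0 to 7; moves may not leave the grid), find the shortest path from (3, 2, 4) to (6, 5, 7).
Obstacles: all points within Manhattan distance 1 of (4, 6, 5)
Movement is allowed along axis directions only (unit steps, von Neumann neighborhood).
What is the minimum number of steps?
9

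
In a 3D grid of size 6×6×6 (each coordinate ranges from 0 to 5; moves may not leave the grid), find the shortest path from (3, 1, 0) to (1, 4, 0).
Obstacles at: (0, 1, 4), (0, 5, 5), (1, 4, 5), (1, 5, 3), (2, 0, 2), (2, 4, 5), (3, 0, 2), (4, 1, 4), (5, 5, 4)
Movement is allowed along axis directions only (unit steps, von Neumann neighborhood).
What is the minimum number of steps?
5
(one shortest path: (3, 1, 0) → (2, 1, 0) → (1, 1, 0) → (1, 2, 0) → (1, 3, 0) → (1, 4, 0))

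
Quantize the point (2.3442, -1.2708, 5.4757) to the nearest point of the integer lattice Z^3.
(2, -1, 5)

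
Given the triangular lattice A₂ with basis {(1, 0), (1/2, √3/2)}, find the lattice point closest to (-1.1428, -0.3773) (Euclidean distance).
(-1, 0)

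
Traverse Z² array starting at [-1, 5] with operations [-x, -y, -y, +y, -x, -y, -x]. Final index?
(-4, 3)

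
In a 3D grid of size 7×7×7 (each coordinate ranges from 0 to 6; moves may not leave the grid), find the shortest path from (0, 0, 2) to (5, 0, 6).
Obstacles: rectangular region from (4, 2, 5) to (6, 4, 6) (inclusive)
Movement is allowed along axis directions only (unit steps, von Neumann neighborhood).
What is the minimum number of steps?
9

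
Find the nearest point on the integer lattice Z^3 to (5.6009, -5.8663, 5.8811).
(6, -6, 6)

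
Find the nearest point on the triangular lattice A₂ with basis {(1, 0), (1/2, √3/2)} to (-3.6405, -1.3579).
(-3.5, -0.866)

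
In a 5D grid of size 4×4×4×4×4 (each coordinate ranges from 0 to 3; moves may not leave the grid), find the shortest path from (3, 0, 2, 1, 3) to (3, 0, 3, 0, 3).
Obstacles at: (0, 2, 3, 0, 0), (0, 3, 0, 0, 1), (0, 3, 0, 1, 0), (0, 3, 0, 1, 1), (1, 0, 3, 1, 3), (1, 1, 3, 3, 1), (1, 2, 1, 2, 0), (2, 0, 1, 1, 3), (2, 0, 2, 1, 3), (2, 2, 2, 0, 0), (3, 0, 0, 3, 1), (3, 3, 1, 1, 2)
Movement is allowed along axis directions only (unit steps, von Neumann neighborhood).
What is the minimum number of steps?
2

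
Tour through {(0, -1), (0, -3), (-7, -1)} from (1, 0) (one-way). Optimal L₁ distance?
13
(one optimal route: (1, 0) → (0, -1) → (0, -3) → (-7, -1))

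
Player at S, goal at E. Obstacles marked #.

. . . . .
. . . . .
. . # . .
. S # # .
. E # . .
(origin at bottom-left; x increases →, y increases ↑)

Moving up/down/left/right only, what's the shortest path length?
1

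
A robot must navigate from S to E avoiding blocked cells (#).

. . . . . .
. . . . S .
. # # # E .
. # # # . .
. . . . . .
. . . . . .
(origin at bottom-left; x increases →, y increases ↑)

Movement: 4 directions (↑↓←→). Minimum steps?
1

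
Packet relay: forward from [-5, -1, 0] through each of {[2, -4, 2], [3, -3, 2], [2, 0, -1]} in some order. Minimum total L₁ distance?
18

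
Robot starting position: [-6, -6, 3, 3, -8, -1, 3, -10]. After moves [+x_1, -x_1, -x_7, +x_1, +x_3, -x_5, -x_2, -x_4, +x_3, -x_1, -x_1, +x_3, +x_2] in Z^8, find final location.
(-7, -6, 6, 2, -9, -1, 2, -10)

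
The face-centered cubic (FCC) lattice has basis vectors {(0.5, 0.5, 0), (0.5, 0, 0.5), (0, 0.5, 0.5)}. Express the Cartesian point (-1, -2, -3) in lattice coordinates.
-2b₂ - 4b₃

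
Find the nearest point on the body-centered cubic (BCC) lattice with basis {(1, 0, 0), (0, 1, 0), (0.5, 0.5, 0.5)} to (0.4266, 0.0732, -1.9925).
(0, 0, -2)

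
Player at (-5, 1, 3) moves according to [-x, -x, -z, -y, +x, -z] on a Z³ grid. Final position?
(-6, 0, 1)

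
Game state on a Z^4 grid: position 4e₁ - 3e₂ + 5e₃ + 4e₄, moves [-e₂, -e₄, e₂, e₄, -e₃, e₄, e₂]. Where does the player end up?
(4, -2, 4, 5)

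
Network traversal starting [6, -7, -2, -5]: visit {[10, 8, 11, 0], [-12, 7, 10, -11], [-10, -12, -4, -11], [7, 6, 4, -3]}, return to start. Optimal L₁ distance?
136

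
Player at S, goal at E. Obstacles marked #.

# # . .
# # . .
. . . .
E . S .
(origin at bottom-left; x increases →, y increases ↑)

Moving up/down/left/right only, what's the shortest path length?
2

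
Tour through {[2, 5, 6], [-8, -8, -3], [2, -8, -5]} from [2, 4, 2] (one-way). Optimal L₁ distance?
41
(one optimal route: (2, 4, 2) → (2, 5, 6) → (2, -8, -5) → (-8, -8, -3))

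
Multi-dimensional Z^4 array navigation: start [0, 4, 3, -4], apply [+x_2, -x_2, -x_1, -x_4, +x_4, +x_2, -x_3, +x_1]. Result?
(0, 5, 2, -4)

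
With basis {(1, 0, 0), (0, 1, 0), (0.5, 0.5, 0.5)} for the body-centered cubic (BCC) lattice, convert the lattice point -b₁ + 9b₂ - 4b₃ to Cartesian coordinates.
(-3, 7, -2)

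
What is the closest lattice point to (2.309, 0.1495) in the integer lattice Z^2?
(2, 0)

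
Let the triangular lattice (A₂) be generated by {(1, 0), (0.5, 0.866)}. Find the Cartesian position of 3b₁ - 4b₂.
(1, -3.464)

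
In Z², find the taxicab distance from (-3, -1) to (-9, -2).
7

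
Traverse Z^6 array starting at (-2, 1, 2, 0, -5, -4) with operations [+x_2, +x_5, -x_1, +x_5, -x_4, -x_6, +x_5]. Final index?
(-3, 2, 2, -1, -2, -5)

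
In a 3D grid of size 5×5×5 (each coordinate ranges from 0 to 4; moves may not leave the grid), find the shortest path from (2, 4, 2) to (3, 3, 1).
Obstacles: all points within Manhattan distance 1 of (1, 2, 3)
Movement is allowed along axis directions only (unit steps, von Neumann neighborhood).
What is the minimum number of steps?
3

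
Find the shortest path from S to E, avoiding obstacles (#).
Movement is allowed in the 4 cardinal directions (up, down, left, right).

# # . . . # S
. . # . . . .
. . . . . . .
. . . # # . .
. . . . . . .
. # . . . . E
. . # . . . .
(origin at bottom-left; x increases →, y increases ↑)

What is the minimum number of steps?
5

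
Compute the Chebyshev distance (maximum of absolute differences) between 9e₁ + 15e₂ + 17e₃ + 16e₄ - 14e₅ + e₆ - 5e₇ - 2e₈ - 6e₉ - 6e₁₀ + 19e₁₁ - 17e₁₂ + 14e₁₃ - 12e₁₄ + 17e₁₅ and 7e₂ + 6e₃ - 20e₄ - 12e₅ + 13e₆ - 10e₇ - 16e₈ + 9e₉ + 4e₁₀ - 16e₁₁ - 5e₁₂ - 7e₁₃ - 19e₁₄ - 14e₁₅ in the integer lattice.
36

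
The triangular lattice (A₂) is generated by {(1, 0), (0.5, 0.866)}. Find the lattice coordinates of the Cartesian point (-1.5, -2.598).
-3b₂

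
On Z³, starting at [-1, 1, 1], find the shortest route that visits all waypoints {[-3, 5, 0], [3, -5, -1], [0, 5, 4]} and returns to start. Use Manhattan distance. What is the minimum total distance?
44
(one optimal route: (-1, 1, 1) → (-3, 5, 0) → (0, 5, 4) → (3, -5, -1) → (-1, 1, 1))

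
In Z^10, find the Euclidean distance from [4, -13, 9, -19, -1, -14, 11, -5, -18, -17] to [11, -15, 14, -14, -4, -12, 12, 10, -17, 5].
28.7576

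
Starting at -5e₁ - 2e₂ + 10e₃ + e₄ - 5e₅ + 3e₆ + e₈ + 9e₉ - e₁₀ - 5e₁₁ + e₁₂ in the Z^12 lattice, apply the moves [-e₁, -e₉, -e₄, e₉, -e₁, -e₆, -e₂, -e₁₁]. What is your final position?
(-7, -3, 10, 0, -5, 2, 0, 1, 9, -1, -6, 1)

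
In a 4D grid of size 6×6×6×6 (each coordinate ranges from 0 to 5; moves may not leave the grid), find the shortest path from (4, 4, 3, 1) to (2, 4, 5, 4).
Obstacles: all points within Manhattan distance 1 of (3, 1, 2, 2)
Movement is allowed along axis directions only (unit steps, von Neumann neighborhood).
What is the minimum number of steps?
7
(one shortest path: (4, 4, 3, 1) → (3, 4, 3, 1) → (2, 4, 3, 1) → (2, 4, 4, 1) → (2, 4, 5, 1) → (2, 4, 5, 2) → (2, 4, 5, 3) → (2, 4, 5, 4))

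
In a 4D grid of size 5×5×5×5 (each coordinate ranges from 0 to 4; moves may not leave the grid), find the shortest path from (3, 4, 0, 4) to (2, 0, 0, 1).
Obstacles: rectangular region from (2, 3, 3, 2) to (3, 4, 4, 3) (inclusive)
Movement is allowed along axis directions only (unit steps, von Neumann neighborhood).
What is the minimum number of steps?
8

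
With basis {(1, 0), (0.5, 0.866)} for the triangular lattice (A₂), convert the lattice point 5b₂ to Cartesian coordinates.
(2.5, 4.33)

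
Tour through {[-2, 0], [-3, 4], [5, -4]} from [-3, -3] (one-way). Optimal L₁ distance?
23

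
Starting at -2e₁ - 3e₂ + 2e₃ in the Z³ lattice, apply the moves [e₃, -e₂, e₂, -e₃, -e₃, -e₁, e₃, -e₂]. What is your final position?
(-3, -4, 2)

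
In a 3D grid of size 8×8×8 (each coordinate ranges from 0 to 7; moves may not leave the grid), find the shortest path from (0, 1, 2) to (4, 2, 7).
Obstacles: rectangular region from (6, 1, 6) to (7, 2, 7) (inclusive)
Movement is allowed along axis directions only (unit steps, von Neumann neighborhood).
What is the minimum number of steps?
10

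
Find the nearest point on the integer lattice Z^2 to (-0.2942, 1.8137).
(0, 2)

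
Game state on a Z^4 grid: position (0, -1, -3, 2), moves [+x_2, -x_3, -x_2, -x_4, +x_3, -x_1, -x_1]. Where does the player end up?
(-2, -1, -3, 1)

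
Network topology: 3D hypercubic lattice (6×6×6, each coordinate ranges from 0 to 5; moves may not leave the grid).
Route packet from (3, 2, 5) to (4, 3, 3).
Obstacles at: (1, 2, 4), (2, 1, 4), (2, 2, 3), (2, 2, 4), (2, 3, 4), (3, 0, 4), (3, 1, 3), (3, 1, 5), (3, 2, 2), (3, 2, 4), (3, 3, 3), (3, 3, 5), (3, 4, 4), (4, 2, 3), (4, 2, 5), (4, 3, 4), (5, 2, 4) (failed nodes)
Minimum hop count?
8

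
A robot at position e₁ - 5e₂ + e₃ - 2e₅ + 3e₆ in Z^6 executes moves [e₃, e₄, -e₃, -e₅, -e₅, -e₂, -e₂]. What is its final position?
(1, -7, 1, 1, -4, 3)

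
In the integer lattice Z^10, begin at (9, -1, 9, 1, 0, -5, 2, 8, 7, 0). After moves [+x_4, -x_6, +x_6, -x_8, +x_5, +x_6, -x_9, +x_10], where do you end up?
(9, -1, 9, 2, 1, -4, 2, 7, 6, 1)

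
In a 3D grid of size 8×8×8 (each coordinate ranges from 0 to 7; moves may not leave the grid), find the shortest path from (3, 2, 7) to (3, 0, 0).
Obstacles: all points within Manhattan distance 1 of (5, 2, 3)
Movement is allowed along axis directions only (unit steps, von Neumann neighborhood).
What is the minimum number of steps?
9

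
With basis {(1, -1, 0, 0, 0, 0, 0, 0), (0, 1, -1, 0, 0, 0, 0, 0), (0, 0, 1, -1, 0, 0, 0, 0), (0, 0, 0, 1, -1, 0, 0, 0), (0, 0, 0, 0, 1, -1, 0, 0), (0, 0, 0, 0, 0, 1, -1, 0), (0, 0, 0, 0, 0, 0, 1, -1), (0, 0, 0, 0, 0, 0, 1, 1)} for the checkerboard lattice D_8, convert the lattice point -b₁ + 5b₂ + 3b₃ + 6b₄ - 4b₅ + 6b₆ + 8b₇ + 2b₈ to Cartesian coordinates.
(-1, 6, -2, 3, -10, 10, 4, -6)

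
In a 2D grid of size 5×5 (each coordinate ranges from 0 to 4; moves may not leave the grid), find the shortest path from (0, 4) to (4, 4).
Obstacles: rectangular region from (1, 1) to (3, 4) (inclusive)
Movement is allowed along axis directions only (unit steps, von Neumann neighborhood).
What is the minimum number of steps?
12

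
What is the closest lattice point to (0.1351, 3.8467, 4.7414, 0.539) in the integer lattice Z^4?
(0, 4, 5, 1)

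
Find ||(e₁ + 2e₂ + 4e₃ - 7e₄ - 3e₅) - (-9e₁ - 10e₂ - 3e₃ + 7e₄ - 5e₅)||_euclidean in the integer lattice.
22.2036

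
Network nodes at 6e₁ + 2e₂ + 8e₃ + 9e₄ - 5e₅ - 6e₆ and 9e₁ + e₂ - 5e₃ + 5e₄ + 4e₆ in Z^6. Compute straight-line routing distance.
17.8885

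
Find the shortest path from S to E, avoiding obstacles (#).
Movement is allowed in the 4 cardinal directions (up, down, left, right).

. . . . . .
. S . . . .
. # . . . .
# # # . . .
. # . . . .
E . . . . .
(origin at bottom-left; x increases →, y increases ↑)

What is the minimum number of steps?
9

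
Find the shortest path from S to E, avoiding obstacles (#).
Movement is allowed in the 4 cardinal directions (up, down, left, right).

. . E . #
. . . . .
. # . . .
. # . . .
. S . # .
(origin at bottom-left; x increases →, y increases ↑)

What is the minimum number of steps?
5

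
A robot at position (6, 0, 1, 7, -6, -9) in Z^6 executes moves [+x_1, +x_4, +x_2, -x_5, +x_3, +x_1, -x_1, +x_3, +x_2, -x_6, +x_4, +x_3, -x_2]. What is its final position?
(7, 1, 4, 9, -7, -10)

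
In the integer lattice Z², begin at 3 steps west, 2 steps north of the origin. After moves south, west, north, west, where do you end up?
(-5, 2)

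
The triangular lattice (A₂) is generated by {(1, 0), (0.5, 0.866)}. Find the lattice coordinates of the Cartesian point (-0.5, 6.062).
-4b₁ + 7b₂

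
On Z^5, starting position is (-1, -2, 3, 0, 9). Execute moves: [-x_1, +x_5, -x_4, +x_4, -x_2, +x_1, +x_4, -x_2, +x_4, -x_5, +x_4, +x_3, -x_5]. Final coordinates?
(-1, -4, 4, 3, 8)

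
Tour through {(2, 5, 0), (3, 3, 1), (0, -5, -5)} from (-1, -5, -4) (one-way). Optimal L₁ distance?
23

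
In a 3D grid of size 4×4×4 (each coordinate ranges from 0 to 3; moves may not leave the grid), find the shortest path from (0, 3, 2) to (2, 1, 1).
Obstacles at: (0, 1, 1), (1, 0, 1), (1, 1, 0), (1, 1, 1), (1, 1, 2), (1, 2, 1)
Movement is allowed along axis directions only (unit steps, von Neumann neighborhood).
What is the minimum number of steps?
5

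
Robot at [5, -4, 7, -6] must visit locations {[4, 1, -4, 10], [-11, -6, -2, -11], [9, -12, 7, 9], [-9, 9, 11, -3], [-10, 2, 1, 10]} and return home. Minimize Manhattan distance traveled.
178
(one optimal route: (5, -4, 7, -6) → (-11, -6, -2, -11) → (-9, 9, 11, -3) → (-10, 2, 1, 10) → (4, 1, -4, 10) → (9, -12, 7, 9) → (5, -4, 7, -6))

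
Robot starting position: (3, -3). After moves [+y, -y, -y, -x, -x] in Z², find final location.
(1, -4)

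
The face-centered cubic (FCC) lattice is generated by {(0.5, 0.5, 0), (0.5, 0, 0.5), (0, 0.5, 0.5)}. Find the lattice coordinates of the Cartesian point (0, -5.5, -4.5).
-b₁ + b₂ - 10b₃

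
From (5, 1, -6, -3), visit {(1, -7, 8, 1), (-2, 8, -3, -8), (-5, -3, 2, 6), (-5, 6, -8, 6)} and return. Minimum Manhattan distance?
116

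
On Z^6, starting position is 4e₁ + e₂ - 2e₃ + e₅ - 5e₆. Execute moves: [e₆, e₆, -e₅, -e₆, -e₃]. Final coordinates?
(4, 1, -3, 0, 0, -4)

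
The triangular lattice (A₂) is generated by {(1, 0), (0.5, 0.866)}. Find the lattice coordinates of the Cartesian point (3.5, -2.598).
5b₁ - 3b₂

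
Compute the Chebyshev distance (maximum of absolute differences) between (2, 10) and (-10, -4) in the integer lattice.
14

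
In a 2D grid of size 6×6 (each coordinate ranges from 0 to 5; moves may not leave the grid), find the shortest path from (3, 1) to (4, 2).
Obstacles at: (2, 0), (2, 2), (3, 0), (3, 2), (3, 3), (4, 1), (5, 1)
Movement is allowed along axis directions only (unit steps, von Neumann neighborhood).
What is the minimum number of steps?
10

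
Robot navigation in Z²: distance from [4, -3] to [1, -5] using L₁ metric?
5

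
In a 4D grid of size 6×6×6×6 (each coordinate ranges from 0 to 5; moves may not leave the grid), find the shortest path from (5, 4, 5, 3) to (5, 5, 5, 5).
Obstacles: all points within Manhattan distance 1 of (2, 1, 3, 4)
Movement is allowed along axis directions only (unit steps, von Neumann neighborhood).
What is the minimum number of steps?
3
(one shortest path: (5, 4, 5, 3) → (5, 5, 5, 3) → (5, 5, 5, 4) → (5, 5, 5, 5))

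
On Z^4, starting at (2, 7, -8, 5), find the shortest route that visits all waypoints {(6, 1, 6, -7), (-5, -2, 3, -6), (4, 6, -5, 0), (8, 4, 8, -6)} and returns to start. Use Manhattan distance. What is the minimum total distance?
100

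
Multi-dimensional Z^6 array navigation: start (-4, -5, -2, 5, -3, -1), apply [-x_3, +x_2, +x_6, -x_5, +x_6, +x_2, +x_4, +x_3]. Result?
(-4, -3, -2, 6, -4, 1)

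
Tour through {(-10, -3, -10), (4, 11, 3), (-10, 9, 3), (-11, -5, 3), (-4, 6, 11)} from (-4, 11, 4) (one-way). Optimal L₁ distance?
78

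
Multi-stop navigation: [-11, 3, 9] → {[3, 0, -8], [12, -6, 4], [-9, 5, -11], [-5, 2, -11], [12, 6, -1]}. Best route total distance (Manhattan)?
83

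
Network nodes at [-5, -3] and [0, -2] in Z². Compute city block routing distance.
6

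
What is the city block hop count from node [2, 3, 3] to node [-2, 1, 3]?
6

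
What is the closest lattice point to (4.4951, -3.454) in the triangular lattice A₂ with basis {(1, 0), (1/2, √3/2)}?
(4, -3.464)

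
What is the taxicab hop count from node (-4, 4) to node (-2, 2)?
4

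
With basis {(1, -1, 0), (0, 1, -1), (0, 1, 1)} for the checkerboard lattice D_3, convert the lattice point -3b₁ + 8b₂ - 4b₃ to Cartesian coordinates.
(-3, 7, -12)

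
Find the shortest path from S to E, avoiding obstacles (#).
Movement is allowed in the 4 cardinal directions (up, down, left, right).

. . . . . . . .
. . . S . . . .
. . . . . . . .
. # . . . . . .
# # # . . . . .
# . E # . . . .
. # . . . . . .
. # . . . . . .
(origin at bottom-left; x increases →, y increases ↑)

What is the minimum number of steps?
9
(one shortest path: (3, 6) → (4, 6) → (4, 5) → (4, 4) → (4, 3) → (4, 2) → (4, 1) → (3, 1) → (2, 1) → (2, 2))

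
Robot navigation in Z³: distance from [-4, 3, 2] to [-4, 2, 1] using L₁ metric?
2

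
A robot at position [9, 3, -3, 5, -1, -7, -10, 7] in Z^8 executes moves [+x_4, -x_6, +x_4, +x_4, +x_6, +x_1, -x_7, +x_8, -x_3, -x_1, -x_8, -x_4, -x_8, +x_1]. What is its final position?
(10, 3, -4, 7, -1, -7, -11, 6)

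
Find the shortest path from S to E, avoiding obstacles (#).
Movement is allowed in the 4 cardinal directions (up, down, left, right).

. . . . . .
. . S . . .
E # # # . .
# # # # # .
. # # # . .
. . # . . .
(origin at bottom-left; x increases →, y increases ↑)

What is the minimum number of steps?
3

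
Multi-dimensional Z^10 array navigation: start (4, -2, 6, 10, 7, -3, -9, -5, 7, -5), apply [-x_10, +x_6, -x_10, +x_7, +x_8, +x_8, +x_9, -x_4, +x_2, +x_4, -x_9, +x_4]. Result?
(4, -1, 6, 11, 7, -2, -8, -3, 7, -7)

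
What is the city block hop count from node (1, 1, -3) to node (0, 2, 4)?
9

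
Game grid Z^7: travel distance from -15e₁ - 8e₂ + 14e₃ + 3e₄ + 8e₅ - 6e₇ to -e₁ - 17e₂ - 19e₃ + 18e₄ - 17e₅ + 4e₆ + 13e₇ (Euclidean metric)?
50.9215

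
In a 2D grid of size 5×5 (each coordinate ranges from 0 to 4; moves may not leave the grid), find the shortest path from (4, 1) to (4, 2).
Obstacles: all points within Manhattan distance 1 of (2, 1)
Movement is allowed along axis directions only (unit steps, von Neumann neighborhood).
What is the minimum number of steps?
1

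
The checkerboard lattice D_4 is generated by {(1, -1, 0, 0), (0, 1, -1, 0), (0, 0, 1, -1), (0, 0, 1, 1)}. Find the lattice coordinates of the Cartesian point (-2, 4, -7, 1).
-2b₁ + 2b₂ - 3b₃ - 2b₄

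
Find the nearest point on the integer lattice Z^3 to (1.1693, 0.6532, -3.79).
(1, 1, -4)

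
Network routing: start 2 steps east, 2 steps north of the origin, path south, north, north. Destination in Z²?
(2, 3)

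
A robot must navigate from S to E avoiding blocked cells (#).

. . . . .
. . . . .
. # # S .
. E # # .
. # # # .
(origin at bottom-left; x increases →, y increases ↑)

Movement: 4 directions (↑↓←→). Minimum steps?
7
(one shortest path: (3, 2) → (3, 3) → (2, 3) → (1, 3) → (0, 3) → (0, 2) → (0, 1) → (1, 1))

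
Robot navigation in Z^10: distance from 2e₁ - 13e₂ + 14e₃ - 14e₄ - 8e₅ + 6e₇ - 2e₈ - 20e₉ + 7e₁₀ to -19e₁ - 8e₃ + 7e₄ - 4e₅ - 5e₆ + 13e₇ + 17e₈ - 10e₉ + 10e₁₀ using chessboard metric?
22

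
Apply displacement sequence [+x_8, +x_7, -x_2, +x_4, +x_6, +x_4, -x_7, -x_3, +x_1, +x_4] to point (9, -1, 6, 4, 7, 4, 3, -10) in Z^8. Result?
(10, -2, 5, 7, 7, 5, 3, -9)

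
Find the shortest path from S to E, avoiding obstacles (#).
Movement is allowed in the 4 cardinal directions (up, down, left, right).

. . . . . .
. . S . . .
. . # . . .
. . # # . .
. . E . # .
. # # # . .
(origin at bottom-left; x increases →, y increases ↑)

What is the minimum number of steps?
5
(one shortest path: (2, 4) → (1, 4) → (1, 3) → (1, 2) → (1, 1) → (2, 1))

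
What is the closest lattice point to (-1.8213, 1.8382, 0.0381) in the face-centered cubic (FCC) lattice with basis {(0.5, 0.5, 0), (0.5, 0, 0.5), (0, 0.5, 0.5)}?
(-2, 2, 0)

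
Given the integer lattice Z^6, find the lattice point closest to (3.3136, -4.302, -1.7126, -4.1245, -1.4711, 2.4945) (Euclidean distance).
(3, -4, -2, -4, -1, 2)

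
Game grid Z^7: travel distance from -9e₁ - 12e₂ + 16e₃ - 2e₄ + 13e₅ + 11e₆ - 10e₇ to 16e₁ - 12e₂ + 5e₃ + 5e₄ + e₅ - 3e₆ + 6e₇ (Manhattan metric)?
85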